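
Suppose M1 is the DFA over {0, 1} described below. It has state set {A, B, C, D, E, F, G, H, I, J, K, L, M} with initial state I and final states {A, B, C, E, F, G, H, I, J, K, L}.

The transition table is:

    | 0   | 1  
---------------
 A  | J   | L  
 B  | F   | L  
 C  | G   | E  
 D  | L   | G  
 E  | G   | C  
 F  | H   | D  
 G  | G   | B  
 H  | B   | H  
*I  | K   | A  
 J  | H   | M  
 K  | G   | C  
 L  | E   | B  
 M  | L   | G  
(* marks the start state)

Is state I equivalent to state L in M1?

Yes

Start with accepting vs non-accepting: {A,B,C,E,F,G,H,I,J,K,L} | {D,M}.
On input 1, block {A,B,C,E,F,G,H,I,J,K,L} splits into {A,B,C,E,G,H,I,K,L} and {F,J}.
On input 0, block {A,B,C,E,G,H,I,K,L} splits into {C,E,G,H,I,K,L} and {A,B}.
Refine {C,E,G,H,I,K,L} on symbol 0: members go to different blocks, giving {C,E,G,I,K,L} and {H}.
Refine {C,E,G,I,K,L} on symbol 1: members go to different blocks, giving {C,E,K} and {G,I,L}.
On input 0, block {G,I,L} splits into {I,L} and {G}.
The partition is now stable with 7 blocks: {C,E,K} | {D,M} | {F,J} | {A,B} | {H} | {I,L} | {G}.
I and L lie in the same block of the stable partition, so they are equivalent — no string distinguishes them.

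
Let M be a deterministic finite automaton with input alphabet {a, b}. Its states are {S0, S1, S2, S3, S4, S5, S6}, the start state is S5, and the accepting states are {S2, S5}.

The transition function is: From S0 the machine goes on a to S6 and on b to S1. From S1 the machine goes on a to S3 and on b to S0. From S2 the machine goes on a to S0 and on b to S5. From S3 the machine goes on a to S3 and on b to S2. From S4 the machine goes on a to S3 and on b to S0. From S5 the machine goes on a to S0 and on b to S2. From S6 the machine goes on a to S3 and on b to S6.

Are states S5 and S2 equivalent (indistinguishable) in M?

Reachable states from the start: {S0,S1,S2,S3,S5,S6}. Unreachable: {S4} — drop them.
Start with accepting vs non-accepting: {S2,S5} | {S0,S1,S3,S6}.
Refine {S0,S1,S3,S6} on symbol b: members go to different blocks, giving {S0,S1,S6} and {S3}.
Refine {S0,S1,S6} on symbol a: members go to different blocks, giving {S1,S6} and {S0}.
On input b, block {S1,S6} splits into {S1} and {S6}.
No further refinement is possible. Final partition (5 blocks): {S2,S5} | {S1} | {S3} | {S0} | {S6}.
S5 and S2 lie in the same block of the stable partition, so they are equivalent — no string distinguishes them.

Yes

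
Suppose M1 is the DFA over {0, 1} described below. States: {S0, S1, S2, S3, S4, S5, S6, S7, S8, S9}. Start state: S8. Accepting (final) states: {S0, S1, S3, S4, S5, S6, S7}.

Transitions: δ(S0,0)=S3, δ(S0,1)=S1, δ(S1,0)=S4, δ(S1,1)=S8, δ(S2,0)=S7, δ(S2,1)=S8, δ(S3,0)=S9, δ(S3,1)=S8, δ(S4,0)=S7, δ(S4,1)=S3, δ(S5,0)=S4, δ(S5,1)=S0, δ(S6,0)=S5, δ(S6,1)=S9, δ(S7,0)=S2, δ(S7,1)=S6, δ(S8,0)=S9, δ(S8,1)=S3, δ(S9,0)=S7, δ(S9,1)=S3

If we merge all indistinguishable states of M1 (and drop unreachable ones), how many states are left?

10

Every state is reachable, so we keep all 10.
Start with accepting vs non-accepting: {S0,S1,S3,S4,S5,S6,S7} | {S2,S8,S9}.
Split {S0,S1,S3,S4,S5,S6,S7} by δ(·,0) → {S0,S1,S4,S5,S6} and {S3,S7}.
Refine {S0,S1,S4,S5,S6} on symbol 0: members go to different blocks, giving {S1,S5,S6} and {S0,S4}.
Split {S1,S5,S6} by δ(·,0) → {S1,S5} and {S6}.
Split {S1,S5} by δ(·,1) → {S1} and {S5}.
Refine {S2,S8,S9} on symbol 0: members go to different blocks, giving {S2,S9} and {S8}.
Split {S2,S9} by δ(·,1) → {S2} and {S9}.
Split {S3,S7} by δ(·,0) → {S3} and {S7}.
Refine {S0,S4} on symbol 0: members go to different blocks, giving {S0} and {S4}.
Stable partition: {S1} | {S2} | {S3} | {S0} | {S6} | {S5} | {S8} | {S9} | {S7} | {S4} — 10 equivalence classes.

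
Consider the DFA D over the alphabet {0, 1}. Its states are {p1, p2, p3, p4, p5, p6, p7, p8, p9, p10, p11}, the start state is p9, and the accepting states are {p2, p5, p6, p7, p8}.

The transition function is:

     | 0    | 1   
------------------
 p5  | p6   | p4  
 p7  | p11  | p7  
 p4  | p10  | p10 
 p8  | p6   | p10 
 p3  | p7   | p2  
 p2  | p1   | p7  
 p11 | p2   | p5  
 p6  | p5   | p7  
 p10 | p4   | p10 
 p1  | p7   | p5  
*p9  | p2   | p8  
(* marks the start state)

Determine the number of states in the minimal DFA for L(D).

5

Reachable states from the start: {p1,p2,p4,p5,p6,p7,p8,p9,p10,p11}. Unreachable: {p3} — drop them.
P0 = {p2,p5,p6,p7,p8} | {p1,p4,p9,p10,p11}.
On input 0, block {p2,p5,p6,p7,p8} splits into {p5,p6,p8} and {p2,p7}.
On input 1, block {p5,p6,p8} splits into {p5,p8} and {p6}.
Refine {p1,p4,p9,p10,p11} on symbol 0: members go to different blocks, giving {p1,p9,p11} and {p4,p10}.
Stable partition: {p5,p8} | {p1,p9,p11} | {p2,p7} | {p6} | {p4,p10} — 5 equivalence classes.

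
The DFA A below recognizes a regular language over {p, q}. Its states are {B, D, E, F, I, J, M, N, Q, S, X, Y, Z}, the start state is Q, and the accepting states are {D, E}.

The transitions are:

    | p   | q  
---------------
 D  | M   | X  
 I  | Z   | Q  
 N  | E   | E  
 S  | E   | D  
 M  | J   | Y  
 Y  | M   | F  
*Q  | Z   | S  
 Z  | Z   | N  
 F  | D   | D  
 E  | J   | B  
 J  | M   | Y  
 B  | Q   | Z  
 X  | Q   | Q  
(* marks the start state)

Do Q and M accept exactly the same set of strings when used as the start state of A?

States {I} cannot be reached from the start state, so discard them.
P0 = {D,E} | {B,F,J,M,N,Q,S,X,Y,Z}.
Refine {B,F,J,M,N,Q,S,X,Y,Z} on symbol p: members go to different blocks, giving {B,J,M,Q,X,Y,Z} and {F,N,S}.
Refine {B,J,M,Q,X,Y,Z} on symbol q: members go to different blocks, giving {B,J,M,X} and {Q,Y,Z}.
On input p, block {B,J,M,X} splits into {J,M} and {B,X}.
Split {Q,Y,Z} by δ(·,p) → {Q,Z} and {Y}.
Stable partition: {D,E} | {J,M} | {F,N,S} | {Q,Z} | {B,X} | {Y} — 6 equivalence classes.
Q and M end up in different blocks, so they are distinguishable. For instance, the string 'qp' is accepted from only Q.

No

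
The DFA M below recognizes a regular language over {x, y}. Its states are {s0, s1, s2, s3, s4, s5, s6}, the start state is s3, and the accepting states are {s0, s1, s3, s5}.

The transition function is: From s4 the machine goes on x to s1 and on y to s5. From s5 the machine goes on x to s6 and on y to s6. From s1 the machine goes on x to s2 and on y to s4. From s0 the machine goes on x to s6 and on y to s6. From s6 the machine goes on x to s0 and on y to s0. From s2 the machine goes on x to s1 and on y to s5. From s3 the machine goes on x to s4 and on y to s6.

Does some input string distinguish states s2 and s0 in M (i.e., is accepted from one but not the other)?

Yes

Every state is reachable, so we keep all 7.
Initial partition by acceptance: {s0,s1,s3,s5} | {s2,s4,s6}.
No further refinement is possible. Final partition (2 blocks): {s0,s1,s3,s5} | {s2,s4,s6}.
s2 and s0 end up in different blocks, so they are distinguishable. For instance, the string 'ε' is accepted from only s0.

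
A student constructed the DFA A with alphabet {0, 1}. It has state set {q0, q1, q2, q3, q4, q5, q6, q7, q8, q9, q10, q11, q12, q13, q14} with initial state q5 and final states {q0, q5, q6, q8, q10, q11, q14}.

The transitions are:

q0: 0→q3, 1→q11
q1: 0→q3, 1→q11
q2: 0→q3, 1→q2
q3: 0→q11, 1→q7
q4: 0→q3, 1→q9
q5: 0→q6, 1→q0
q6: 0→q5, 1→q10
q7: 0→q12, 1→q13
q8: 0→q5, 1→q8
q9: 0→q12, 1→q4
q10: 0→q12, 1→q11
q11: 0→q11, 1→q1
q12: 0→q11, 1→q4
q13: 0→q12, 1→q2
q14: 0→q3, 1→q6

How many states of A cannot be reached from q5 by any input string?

Starting at q5 and following transitions, the reachable set is {q0, q1, q2, q3, q4, q5, q6, q7, q9, q10, q11, q12, q13}. That leaves q8, q14 unreachable — 2 in total.

2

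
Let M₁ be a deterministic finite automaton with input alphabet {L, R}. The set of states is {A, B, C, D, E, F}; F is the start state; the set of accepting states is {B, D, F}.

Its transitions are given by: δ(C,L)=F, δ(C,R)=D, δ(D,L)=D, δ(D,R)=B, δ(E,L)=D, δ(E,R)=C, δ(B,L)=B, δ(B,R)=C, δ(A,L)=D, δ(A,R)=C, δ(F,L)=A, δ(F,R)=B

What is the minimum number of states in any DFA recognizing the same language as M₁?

States {E} cannot be reached from the start state, so discard them.
Initial partition by acceptance: {B,D,F} | {A,C}.
Split {B,D,F} by δ(·,L) → {B,D} and {F}.
On input R, block {B,D} splits into {B} and {D}.
Split {A,C} by δ(·,L) → {A} and {C}.
Stable partition: {B} | {A} | {F} | {D} | {C} — 5 equivalence classes.

5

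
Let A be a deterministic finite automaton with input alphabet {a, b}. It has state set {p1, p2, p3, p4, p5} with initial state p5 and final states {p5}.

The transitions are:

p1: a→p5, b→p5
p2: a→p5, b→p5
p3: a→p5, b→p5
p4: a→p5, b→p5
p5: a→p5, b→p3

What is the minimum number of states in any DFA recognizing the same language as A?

Reachable states from the start: {p3,p5}. Unreachable: {p1,p2,p4} — drop them.
Initial partition by acceptance: {p5} | {p3}.
The partition is now stable with 2 blocks: {p5} | {p3}.

2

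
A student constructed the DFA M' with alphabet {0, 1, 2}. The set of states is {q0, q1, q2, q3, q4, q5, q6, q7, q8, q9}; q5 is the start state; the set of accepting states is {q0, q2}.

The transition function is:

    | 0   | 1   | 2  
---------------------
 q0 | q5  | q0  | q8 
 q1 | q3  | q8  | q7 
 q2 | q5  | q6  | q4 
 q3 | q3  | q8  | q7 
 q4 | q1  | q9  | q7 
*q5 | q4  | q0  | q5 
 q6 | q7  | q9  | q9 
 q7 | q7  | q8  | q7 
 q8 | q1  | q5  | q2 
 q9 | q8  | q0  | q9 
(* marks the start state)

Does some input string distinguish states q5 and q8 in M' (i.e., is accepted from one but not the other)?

Yes

P0 = {q0,q2} | {q1,q3,q4,q5,q6,q7,q8,q9}.
Split {q0,q2} by δ(·,1) → {q0} and {q2}.
Split {q1,q3,q4,q5,q6,q7,q8,q9} by δ(·,1) → {q1,q3,q4,q6,q7,q8} and {q5,q9}.
Refine {q1,q3,q4,q6,q7,q8} on symbol 1: members go to different blocks, giving {q1,q3,q7} and {q4,q6,q8}.
Split {q4,q6,q8} by δ(·,2) → {q4} and {q6} and {q8}.
Split {q5,q9} by δ(·,0) → {q5} and {q9}.
No further refinement is possible. Final partition (8 blocks): {q0} | {q1,q3,q7} | {q2} | {q5} | {q4} | {q6} | {q8} | {q9}.
q5 and q8 end up in different blocks, so they are distinguishable. For instance, the string '1' is accepted from only q5.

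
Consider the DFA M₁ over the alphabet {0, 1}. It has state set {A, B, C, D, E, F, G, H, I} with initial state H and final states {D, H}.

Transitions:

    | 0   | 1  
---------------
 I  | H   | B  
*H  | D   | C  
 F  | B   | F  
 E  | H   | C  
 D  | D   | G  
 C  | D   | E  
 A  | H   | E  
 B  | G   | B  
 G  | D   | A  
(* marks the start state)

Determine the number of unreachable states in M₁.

3

No path from H leads to B, F, I; the other 6 states are all reachable.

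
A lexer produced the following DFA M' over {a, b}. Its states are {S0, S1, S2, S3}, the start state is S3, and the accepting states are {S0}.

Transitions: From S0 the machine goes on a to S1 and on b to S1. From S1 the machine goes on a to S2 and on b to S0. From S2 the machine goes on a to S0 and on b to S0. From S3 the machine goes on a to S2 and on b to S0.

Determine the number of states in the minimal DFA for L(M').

P0 = {S0} | {S1,S2,S3}.
Split {S1,S2,S3} by δ(·,a) → {S1,S3} and {S2}.
The partition is now stable with 3 blocks: {S0} | {S1,S3} | {S2}.

3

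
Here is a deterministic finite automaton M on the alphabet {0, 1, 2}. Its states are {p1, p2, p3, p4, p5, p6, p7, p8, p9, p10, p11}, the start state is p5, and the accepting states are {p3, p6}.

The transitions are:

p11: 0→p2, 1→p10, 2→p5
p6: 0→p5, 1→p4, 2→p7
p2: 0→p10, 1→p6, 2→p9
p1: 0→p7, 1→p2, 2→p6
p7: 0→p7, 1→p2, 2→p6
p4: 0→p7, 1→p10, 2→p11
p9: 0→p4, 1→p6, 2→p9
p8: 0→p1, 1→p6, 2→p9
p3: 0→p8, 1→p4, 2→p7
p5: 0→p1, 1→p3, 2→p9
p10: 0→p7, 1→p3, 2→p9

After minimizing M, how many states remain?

Initial partition by acceptance: {p3,p6} | {p1,p2,p4,p5,p7,p8,p9,p10,p11}.
Refine {p1,p2,p4,p5,p7,p8,p9,p10,p11} on symbol 1: members go to different blocks, giving {p2,p5,p8,p9,p10} and {p1,p4,p7,p11}.
Refine {p2,p5,p8,p9,p10} on symbol 0: members go to different blocks, giving {p5,p8,p9,p10} and {p2}.
Refine {p1,p4,p7,p11} on symbol 0: members go to different blocks, giving {p1,p4,p7} and {p11}.
Refine {p1,p4,p7} on symbol 1: members go to different blocks, giving {p1,p7} and {p4}.
On input 0, block {p5,p8,p9,p10} splits into {p5,p8,p10} and {p9}.
No further refinement is possible. Final partition (7 blocks): {p3,p6} | {p5,p8,p10} | {p1,p7} | {p2} | {p11} | {p4} | {p9}.

7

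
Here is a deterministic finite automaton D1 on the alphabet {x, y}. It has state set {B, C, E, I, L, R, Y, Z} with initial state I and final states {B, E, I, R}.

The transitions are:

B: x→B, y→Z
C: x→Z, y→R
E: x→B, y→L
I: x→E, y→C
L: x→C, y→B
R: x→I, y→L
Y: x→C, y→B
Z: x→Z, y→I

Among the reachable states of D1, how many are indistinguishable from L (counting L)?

Reachable states from the start: {B,C,E,I,L,R,Z}. Unreachable: {Y} — drop them.
P0 = {B,E,I,R} | {C,L,Z}.
The partition is now stable with 2 blocks: {B,E,I,R} | {C,L,Z}.
The equivalence class containing L is {C,L,Z}, of size 3.

3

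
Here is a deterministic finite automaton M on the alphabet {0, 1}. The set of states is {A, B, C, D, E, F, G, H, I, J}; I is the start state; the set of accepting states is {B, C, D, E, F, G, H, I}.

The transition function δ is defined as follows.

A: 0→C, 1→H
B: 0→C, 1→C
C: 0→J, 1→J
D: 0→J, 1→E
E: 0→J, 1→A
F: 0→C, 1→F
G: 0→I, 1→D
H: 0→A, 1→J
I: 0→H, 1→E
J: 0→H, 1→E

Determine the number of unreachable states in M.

BFS from I reaches {A, C, E, H, I, J}; the 4 state(s) B, D, F, G are never visited.

4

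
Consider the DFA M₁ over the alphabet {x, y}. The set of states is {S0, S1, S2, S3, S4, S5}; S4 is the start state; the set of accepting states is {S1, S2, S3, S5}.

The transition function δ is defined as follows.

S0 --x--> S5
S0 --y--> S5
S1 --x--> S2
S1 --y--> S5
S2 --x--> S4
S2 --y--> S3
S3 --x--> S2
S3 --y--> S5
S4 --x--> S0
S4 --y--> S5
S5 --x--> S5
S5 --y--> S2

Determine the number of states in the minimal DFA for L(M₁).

5

First remove the unreachable states {S1}; 5 states remain.
P0 = {S2,S3,S5} | {S0,S4}.
Split {S2,S3,S5} by δ(·,x) → {S3,S5} and {S2}.
Refine {S3,S5} on symbol x: members go to different blocks, giving {S3} and {S5}.
Split {S0,S4} by δ(·,x) → {S0} and {S4}.
Stable partition: {S3} | {S0} | {S2} | {S5} | {S4} — 5 equivalence classes.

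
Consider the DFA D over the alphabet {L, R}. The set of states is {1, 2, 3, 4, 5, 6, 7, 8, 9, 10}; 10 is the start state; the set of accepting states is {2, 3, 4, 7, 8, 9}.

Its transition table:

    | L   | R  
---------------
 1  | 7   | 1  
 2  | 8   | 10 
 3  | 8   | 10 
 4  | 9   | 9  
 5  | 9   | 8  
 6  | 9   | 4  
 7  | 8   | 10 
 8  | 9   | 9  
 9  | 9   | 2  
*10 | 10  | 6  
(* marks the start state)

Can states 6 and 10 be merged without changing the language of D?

No

States {1,3,5,7} cannot be reached from the start state, so discard them.
Start with accepting vs non-accepting: {2,4,8,9} | {6,10}.
Split {2,4,8,9} by δ(·,R) → {4,8,9} and {2}.
On input R, block {4,8,9} splits into {4,8} and {9}.
Split {6,10} by δ(·,L) → {6} and {10}.
Stable partition: {4,8} | {6} | {2} | {9} | {10} — 5 equivalence classes.
6 and 10 end up in different blocks, so they are distinguishable. For instance, the string 'L' is accepted from only 6.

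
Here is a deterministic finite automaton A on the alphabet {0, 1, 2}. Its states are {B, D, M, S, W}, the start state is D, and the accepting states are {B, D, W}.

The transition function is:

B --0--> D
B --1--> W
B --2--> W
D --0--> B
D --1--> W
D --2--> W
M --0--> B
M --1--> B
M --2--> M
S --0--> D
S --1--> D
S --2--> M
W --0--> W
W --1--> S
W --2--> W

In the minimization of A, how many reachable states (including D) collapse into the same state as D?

2

Start with accepting vs non-accepting: {B,D,W} | {M,S}.
On input 1, block {B,D,W} splits into {B,D} and {W}.
No further refinement is possible. Final partition (3 blocks): {B,D} | {M,S} | {W}.
The equivalence class containing D is {B,D}, of size 2.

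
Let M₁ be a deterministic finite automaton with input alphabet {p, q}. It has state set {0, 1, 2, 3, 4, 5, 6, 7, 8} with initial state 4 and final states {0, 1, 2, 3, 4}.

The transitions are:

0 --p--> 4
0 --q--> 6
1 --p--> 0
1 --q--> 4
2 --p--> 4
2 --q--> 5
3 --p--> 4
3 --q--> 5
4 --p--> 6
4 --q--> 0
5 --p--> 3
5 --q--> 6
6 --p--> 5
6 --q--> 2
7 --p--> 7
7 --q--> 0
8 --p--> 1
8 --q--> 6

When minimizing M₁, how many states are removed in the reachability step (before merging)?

3

BFS from 4 reaches {0, 2, 3, 4, 5, 6}; the 3 state(s) 1, 7, 8 are never visited.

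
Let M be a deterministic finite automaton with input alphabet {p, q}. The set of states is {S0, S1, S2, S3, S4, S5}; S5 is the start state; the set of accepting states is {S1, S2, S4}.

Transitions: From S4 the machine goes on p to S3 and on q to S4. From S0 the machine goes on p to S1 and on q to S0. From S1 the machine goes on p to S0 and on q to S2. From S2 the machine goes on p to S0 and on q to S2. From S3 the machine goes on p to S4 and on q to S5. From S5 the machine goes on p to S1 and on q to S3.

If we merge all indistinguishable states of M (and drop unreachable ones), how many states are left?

2

Start with accepting vs non-accepting: {S1,S2,S4} | {S0,S3,S5}.
The partition is now stable with 2 blocks: {S1,S2,S4} | {S0,S3,S5}.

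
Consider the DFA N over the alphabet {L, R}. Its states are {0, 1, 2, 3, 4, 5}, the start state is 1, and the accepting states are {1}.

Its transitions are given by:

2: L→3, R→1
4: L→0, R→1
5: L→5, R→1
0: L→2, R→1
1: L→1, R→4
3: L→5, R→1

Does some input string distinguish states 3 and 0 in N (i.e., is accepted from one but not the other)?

All states are reachable from the start state.
Initial partition by acceptance: {1} | {0,2,3,4,5}.
Stable partition: {1} | {0,2,3,4,5} — 2 equivalence classes.
3 and 0 lie in the same block of the stable partition, so they are equivalent — no string distinguishes them.

No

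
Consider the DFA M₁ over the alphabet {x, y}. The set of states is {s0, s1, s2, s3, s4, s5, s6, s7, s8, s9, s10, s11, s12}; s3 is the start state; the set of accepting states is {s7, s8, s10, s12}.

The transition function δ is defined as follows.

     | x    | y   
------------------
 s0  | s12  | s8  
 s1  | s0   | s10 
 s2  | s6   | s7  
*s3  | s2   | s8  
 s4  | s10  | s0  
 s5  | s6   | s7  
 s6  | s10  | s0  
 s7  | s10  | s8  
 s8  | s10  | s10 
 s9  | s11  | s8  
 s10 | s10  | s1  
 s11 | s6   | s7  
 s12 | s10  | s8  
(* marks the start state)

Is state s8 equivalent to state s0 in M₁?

First remove the unreachable states {s4,s5,s9,s11}; 9 states remain.
Initial partition by acceptance: {s7,s8,s10,s12} | {s0,s1,s2,s3,s6}.
On input y, block {s7,s8,s10,s12} splits into {s7,s8,s12} and {s10}.
Refine {s7,s8,s12} on symbol y: members go to different blocks, giving {s7,s12} and {s8}.
Refine {s0,s1,s2,s3,s6} on symbol x: members go to different blocks, giving {s1,s2,s3} and {s0} and {s6}.
Refine {s1,s2,s3} on symbol x: members go to different blocks, giving {s1} and {s2} and {s3}.
The partition is now stable with 8 blocks: {s7,s12} | {s1} | {s10} | {s8} | {s0} | {s6} | {s2} | {s3}.
s8 and s0 end up in different blocks, so they are distinguishable. For instance, the string 'ε' is accepted from only s8.

No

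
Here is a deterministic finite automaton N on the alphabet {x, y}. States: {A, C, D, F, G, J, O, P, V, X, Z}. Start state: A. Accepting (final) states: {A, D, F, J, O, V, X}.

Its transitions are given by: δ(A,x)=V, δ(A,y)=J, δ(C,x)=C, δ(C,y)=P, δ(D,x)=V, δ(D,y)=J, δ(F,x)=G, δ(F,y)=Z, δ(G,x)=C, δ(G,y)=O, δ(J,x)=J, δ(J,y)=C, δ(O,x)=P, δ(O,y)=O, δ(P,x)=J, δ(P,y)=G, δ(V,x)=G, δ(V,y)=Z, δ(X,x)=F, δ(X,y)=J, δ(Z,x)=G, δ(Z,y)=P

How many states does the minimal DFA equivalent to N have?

States {D,F,X} cannot be reached from the start state, so discard them.
Start with accepting vs non-accepting: {A,J,O,V} | {C,G,P,Z}.
Split {A,J,O,V} by δ(·,x) → {O,V} and {A,J}.
Split {O,V} by δ(·,y) → {O} and {V}.
Split {C,G,P,Z} by δ(·,x) → {C,G,Z} and {P}.
Split {C,G,Z} by δ(·,y) → {C,Z} and {G}.
On input x, block {C,Z} splits into {Z} and {C}.
Split {A,J} by δ(·,x) → {J} and {A}.
The partition is now stable with 8 blocks: {O} | {Z} | {J} | {V} | {P} | {G} | {C} | {A}.

8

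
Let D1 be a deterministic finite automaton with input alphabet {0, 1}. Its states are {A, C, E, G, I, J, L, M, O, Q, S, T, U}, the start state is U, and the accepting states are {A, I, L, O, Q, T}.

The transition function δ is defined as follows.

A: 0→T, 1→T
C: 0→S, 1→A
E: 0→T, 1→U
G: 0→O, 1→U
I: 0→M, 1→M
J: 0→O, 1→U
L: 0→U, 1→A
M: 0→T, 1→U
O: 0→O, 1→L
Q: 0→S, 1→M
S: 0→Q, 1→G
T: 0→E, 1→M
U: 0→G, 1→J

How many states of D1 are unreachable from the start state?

No path from U leads to C, I, Q, S; the other 9 states are all reachable.

4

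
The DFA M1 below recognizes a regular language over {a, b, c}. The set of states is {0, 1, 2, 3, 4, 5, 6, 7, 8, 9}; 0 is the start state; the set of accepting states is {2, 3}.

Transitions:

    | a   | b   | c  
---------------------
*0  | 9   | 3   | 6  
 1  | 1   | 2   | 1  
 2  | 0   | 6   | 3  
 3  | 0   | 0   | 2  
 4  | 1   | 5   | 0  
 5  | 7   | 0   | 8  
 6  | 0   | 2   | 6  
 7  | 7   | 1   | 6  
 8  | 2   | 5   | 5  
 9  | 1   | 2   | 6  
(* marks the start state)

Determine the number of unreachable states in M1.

4

No path from 0 leads to 4, 5, 7, 8; the other 6 states are all reachable.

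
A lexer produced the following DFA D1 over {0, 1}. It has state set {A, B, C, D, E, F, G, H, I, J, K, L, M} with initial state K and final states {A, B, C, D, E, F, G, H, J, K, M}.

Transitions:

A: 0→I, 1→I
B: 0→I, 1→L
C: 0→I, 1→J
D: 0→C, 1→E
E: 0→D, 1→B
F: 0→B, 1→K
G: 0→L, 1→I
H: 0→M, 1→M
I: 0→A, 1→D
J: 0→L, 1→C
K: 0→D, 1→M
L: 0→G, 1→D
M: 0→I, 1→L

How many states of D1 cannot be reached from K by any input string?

BFS from K reaches {A, B, C, D, E, G, I, J, K, L, M}; the 2 state(s) F, H are never visited.

2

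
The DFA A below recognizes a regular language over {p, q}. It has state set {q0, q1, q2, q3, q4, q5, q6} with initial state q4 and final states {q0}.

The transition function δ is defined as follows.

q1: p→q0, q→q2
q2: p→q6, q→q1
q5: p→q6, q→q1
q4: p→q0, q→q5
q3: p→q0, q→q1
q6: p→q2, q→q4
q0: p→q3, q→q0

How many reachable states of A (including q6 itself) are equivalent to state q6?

3

Every state is reachable, so we keep all 7.
P0 = {q0} | {q1,q2,q3,q4,q5,q6}.
Split {q1,q2,q3,q4,q5,q6} by δ(·,p) → {q1,q3,q4} and {q2,q5,q6}.
Split {q1,q3,q4} by δ(·,q) → {q1,q4} and {q3}.
No further refinement is possible. Final partition (4 blocks): {q0} | {q1,q4} | {q2,q5,q6} | {q3}.
State q6 belongs to the block {q2,q5,q6}, which has 3 states.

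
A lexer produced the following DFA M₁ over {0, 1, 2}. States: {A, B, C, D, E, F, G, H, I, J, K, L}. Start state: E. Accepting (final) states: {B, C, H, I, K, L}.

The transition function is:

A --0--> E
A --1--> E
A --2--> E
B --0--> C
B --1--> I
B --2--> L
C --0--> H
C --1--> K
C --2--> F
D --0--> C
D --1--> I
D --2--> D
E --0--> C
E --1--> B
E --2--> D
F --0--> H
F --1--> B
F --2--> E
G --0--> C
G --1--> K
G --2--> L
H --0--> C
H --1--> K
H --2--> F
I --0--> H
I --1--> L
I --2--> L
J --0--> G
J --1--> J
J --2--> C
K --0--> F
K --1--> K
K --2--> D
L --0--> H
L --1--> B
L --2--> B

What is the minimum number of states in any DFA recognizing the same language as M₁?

Reachable states from the start: {B,C,D,E,F,H,I,K,L}. Unreachable: {A,G,J} — drop them.
P0 = {B,C,H,I,K,L} | {D,E,F}.
Refine {B,C,H,I,K,L} on symbol 0: members go to different blocks, giving {B,C,H,I,L} and {K}.
On input 1, block {B,C,H,I,L} splits into {B,I,L} and {C,H}.
No further refinement is possible. Final partition (4 blocks): {B,I,L} | {D,E,F} | {K} | {C,H}.

4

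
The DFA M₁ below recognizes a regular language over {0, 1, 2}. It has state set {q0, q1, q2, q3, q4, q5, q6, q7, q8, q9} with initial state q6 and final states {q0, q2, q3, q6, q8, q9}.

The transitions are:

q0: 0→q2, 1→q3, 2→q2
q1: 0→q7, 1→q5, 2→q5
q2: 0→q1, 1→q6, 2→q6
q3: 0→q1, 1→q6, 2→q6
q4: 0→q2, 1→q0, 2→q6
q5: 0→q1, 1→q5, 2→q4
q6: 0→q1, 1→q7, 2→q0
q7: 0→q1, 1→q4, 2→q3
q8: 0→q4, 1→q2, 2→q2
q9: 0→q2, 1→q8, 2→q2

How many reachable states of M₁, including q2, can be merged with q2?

Reachable states from the start: {q0,q1,q2,q3,q4,q5,q6,q7}. Unreachable: {q8,q9} — drop them.
Initial partition by acceptance: {q0,q2,q3,q6} | {q1,q4,q5,q7}.
On input 0, block {q0,q2,q3,q6} splits into {q2,q3,q6} and {q0}.
Refine {q2,q3,q6} on symbol 1: members go to different blocks, giving {q2,q3} and {q6}.
Refine {q1,q4,q5,q7} on symbol 0: members go to different blocks, giving {q1,q5,q7} and {q4}.
Refine {q1,q5,q7} on symbol 1: members go to different blocks, giving {q1,q5} and {q7}.
Refine {q1,q5} on symbol 0: members go to different blocks, giving {q1} and {q5}.
Stable partition: {q2,q3} | {q1} | {q0} | {q6} | {q4} | {q7} | {q5} — 7 equivalence classes.
State q2 belongs to the block {q2,q3}, which has 2 states.

2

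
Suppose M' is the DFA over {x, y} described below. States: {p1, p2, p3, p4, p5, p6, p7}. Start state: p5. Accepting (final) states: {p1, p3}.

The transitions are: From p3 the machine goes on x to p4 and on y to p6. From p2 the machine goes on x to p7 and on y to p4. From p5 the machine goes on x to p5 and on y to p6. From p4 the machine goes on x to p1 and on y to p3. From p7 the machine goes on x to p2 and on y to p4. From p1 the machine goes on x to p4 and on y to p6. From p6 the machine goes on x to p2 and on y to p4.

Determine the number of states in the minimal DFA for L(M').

P0 = {p1,p3} | {p2,p4,p5,p6,p7}.
Split {p2,p4,p5,p6,p7} by δ(·,x) → {p2,p5,p6,p7} and {p4}.
Refine {p2,p5,p6,p7} on symbol y: members go to different blocks, giving {p2,p6,p7} and {p5}.
The partition is now stable with 4 blocks: {p1,p3} | {p2,p6,p7} | {p4} | {p5}.

4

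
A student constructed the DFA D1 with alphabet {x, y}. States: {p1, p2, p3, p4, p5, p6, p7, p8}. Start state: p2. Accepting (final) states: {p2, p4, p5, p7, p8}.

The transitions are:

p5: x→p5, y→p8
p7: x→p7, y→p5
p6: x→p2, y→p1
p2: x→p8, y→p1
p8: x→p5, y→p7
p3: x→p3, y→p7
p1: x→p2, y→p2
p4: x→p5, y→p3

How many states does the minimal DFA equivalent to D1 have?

3

First remove the unreachable states {p3,p4,p6}; 5 states remain.
Initial partition by acceptance: {p2,p5,p7,p8} | {p1}.
Refine {p2,p5,p7,p8} on symbol y: members go to different blocks, giving {p5,p7,p8} and {p2}.
The partition is now stable with 3 blocks: {p5,p7,p8} | {p1} | {p2}.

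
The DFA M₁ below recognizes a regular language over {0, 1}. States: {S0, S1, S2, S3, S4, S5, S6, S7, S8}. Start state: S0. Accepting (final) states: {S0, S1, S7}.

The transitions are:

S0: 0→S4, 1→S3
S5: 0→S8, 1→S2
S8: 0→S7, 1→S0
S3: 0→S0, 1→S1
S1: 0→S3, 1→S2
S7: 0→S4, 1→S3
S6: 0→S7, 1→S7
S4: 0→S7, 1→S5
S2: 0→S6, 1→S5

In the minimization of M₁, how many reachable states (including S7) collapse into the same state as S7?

2

Initial partition by acceptance: {S0,S1,S7} | {S2,S3,S4,S5,S6,S8}.
Refine {S2,S3,S4,S5,S6,S8} on symbol 0: members go to different blocks, giving {S3,S4,S6,S8} and {S2,S5}.
Split {S0,S1,S7} by δ(·,1) → {S0,S7} and {S1}.
Split {S3,S4,S6,S8} by δ(·,1) → {S6,S8} and {S3} and {S4}.
The partition is now stable with 6 blocks: {S0,S7} | {S6,S8} | {S2,S5} | {S1} | {S3} | {S4}.
State S7 belongs to the block {S0,S7}, which has 2 states.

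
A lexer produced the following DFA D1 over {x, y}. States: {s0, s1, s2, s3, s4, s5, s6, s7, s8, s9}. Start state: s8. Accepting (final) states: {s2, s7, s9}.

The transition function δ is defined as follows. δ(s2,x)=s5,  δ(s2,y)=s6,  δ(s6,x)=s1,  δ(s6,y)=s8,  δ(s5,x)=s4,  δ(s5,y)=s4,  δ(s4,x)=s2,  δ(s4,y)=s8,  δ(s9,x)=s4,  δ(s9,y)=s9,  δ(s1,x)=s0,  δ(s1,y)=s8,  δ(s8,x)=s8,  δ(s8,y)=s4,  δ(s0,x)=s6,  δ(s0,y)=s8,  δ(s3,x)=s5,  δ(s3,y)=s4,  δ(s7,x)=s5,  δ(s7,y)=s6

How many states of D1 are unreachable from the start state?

3

BFS from s8 reaches {s0, s1, s2, s4, s5, s6, s8}; the 3 state(s) s3, s7, s9 are never visited.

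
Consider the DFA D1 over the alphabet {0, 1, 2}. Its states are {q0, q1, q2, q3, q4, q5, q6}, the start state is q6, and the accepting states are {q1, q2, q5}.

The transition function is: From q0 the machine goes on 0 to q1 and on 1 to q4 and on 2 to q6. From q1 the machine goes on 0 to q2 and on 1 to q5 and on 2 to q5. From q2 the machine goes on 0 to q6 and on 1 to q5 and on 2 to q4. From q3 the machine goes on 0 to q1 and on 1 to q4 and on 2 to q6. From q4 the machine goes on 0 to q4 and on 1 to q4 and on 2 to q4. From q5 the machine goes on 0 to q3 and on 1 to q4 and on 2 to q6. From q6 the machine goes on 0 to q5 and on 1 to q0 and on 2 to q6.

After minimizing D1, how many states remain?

6

All states are reachable from the start state.
P0 = {q1,q2,q5} | {q0,q3,q4,q6}.
On input 0, block {q1,q2,q5} splits into {q2,q5} and {q1}.
On input 1, block {q2,q5} splits into {q2} and {q5}.
On input 0, block {q0,q3,q4,q6} splits into {q0,q3} and {q4} and {q6}.
No further refinement is possible. Final partition (6 blocks): {q2} | {q0,q3} | {q1} | {q5} | {q4} | {q6}.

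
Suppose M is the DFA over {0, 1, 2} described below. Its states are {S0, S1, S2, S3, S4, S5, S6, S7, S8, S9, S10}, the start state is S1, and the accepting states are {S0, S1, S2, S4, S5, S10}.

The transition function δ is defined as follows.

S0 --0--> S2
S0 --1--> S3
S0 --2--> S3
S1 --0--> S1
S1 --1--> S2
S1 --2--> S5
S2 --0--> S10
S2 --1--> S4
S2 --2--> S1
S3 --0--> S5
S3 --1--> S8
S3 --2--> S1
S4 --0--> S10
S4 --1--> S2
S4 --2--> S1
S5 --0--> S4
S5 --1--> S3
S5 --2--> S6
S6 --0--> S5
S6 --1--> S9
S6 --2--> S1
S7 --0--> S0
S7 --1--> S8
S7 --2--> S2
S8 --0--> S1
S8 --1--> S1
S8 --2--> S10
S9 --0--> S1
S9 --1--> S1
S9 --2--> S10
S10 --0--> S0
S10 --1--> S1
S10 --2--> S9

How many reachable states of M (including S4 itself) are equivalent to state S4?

Reachable states from the start: {S0,S1,S2,S3,S4,S5,S6,S8,S9,S10}. Unreachable: {S7} — drop them.
Initial partition by acceptance: {S0,S1,S2,S4,S5,S10} | {S3,S6,S8,S9}.
On input 1, block {S0,S1,S2,S4,S5,S10} splits into {S1,S2,S4,S10} and {S0,S5}.
On input 0, block {S1,S2,S4,S10} splits into {S1,S2,S4} and {S10}.
On input 0, block {S1,S2,S4} splits into {S2,S4} and {S1}.
Refine {S3,S6,S8,S9} on symbol 0: members go to different blocks, giving {S3,S6} and {S8,S9}.
The partition is now stable with 6 blocks: {S2,S4} | {S3,S6} | {S0,S5} | {S10} | {S1} | {S8,S9}.
The equivalence class containing S4 is {S2,S4}, of size 2.

2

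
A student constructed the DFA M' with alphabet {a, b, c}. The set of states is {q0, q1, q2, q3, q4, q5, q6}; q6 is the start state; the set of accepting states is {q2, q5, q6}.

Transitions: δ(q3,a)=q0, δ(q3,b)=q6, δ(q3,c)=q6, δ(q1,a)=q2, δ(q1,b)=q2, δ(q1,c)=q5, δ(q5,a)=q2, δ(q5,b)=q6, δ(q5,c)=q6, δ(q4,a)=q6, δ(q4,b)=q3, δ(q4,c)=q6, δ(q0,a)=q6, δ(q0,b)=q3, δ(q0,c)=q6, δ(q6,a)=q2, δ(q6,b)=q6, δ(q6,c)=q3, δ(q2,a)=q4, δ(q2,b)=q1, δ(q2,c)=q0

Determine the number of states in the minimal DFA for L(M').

Every state is reachable, so we keep all 7.
Start with accepting vs non-accepting: {q2,q5,q6} | {q0,q1,q3,q4}.
Split {q2,q5,q6} by δ(·,a) → {q5,q6} and {q2}.
On input c, block {q5,q6} splits into {q5} and {q6}.
Refine {q0,q1,q3,q4} on symbol a: members go to different blocks, giving {q0,q4} and {q1} and {q3}.
No further refinement is possible. Final partition (6 blocks): {q5} | {q0,q4} | {q2} | {q6} | {q1} | {q3}.

6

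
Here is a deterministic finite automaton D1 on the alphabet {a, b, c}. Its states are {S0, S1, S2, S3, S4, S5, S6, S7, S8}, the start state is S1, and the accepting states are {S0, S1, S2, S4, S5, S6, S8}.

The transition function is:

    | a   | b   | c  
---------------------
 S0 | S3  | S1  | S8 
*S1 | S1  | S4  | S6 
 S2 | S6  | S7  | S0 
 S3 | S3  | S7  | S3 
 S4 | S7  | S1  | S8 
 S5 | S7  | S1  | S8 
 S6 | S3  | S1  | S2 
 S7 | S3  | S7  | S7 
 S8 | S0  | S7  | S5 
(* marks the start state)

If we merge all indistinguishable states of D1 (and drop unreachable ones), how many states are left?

4

All states are reachable from the start state.
Initial partition by acceptance: {S0,S1,S2,S4,S5,S6,S8} | {S3,S7}.
On input a, block {S0,S1,S2,S4,S5,S6,S8} splits into {S0,S4,S5,S6} and {S1,S2,S8}.
On input a, block {S1,S2,S8} splits into {S2,S8} and {S1}.
No further refinement is possible. Final partition (4 blocks): {S0,S4,S5,S6} | {S3,S7} | {S2,S8} | {S1}.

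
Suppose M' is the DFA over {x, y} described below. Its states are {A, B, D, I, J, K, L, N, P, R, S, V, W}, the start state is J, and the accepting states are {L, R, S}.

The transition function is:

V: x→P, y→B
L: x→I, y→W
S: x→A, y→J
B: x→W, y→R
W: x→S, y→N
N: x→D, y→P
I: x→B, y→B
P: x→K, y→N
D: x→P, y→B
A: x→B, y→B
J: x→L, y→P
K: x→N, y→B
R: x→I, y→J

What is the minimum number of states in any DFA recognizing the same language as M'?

6

First remove the unreachable states {V}; 12 states remain.
Start with accepting vs non-accepting: {L,R,S} | {A,B,D,I,J,K,N,P,W}.
Refine {A,B,D,I,J,K,N,P,W} on symbol x: members go to different blocks, giving {A,B,D,I,K,N,P} and {J,W}.
Refine {A,B,D,I,K,N,P} on symbol x: members go to different blocks, giving {A,D,I,K,N,P} and {B}.
Refine {A,D,I,K,N,P} on symbol x: members go to different blocks, giving {D,K,N,P} and {A,I}.
Split {D,K,N,P} by δ(·,y) → {D,K} and {N,P}.
The partition is now stable with 6 blocks: {L,R,S} | {D,K} | {J,W} | {B} | {A,I} | {N,P}.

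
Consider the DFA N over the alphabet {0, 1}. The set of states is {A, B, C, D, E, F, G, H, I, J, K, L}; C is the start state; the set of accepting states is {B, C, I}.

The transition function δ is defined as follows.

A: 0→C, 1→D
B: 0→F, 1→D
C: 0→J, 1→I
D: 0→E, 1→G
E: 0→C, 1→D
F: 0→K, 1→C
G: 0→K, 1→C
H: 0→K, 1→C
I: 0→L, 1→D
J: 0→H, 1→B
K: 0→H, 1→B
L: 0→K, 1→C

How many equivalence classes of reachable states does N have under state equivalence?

First remove the unreachable states {A}; 11 states remain.
Initial partition by acceptance: {B,C,I} | {D,E,F,G,H,J,K,L}.
Split {B,C,I} by δ(·,1) → {B,I} and {C}.
Refine {D,E,F,G,H,J,K,L} on symbol 0: members go to different blocks, giving {D,F,G,H,J,K,L} and {E}.
On input 0, block {D,F,G,H,J,K,L} splits into {F,G,H,J,K,L} and {D}.
Split {F,G,H,J,K,L} by δ(·,1) → {F,G,H,L} and {J,K}.
No further refinement is possible. Final partition (6 blocks): {B,I} | {F,G,H,L} | {C} | {E} | {D} | {J,K}.

6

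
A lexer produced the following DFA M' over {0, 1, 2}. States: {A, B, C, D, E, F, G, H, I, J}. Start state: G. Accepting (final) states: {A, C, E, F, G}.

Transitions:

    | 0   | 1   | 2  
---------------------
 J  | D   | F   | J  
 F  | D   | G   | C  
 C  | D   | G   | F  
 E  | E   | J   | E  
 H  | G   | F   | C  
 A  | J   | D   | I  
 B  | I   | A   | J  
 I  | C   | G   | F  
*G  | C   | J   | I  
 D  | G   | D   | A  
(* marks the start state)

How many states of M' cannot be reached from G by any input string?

Starting at G and following transitions, the reachable set is {A, C, D, F, G, I, J}. That leaves B, E, H unreachable — 3 in total.

3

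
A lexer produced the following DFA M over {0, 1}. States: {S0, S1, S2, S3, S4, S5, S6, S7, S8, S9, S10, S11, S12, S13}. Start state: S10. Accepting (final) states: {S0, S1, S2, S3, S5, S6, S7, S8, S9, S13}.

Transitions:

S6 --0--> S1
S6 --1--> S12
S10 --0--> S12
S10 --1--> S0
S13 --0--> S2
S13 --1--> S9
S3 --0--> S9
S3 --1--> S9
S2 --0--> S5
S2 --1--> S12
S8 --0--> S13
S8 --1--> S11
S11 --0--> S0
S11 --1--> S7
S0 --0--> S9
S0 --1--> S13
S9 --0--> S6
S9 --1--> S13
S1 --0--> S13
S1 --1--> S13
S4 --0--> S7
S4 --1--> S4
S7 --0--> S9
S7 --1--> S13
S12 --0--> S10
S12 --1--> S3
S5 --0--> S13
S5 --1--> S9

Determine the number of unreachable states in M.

4

No path from S10 leads to S4, S7, S8, S11; the other 10 states are all reachable.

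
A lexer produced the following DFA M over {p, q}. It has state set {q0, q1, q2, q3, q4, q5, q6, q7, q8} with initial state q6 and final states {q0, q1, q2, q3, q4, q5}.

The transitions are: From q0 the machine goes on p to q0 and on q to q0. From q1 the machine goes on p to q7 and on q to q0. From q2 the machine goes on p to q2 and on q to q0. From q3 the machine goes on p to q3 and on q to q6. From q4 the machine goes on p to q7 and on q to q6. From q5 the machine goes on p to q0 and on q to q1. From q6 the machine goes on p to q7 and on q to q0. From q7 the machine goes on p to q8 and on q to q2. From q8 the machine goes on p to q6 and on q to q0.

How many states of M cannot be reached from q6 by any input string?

Starting at q6 and following transitions, the reachable set is {q0, q2, q6, q7, q8}. That leaves q1, q3, q4, q5 unreachable — 4 in total.

4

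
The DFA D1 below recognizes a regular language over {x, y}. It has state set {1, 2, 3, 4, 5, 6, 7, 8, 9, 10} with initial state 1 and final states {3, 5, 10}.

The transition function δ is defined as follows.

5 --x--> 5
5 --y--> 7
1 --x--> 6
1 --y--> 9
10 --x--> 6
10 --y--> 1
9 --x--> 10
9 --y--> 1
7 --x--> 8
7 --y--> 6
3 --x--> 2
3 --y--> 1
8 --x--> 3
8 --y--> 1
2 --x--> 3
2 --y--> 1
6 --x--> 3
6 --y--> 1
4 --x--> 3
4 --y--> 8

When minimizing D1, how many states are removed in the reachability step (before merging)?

4

BFS from 1 reaches {1, 2, 3, 6, 9, 10}; the 4 state(s) 4, 5, 7, 8 are never visited.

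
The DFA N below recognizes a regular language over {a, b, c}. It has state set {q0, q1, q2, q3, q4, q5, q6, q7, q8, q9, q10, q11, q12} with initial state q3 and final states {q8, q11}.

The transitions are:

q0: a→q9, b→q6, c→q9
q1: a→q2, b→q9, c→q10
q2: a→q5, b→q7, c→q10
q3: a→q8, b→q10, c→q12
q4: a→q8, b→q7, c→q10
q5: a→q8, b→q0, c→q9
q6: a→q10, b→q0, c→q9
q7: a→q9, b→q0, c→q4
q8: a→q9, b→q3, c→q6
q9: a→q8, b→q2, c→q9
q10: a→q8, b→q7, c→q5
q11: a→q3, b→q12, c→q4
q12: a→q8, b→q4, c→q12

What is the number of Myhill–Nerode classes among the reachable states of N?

4

States {q1,q11} cannot be reached from the start state, so discard them.
Initial partition by acceptance: {q8} | {q0,q2,q3,q4,q5,q6,q7,q9,q10,q12}.
Split {q0,q2,q3,q4,q5,q6,q7,q9,q10,q12} by δ(·,a) → {q3,q4,q5,q9,q10,q12} and {q0,q2,q6,q7}.
On input b, block {q3,q4,q5,q9,q10,q12} splits into {q4,q5,q9,q10} and {q3,q12}.
The partition is now stable with 4 blocks: {q8} | {q4,q5,q9,q10} | {q0,q2,q6,q7} | {q3,q12}.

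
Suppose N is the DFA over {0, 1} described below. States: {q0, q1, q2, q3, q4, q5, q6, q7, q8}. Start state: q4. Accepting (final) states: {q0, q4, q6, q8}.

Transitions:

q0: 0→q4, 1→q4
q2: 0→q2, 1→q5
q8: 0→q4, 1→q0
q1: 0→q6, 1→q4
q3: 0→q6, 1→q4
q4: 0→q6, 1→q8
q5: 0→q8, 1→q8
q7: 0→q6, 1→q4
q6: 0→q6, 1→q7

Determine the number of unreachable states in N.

4

Starting at q4 and following transitions, the reachable set is {q0, q4, q6, q7, q8}. That leaves q1, q2, q3, q5 unreachable — 4 in total.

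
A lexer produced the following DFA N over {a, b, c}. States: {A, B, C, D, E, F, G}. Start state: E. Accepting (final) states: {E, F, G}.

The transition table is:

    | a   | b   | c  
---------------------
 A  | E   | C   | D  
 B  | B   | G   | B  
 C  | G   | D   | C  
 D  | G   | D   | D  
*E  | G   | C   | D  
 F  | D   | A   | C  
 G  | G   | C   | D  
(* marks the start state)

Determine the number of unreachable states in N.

3

BFS from E reaches {C, D, E, G}; the 3 state(s) A, B, F are never visited.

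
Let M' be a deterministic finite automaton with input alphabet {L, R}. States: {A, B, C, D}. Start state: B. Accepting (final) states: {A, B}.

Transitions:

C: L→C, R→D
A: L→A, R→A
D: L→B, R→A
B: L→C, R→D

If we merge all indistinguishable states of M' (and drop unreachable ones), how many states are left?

P0 = {A,B} | {C,D}.
Split {A,B} by δ(·,L) → {A} and {B}.
Split {C,D} by δ(·,L) → {C} and {D}.
Stable partition: {A} | {C} | {B} | {D} — 4 equivalence classes.

4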